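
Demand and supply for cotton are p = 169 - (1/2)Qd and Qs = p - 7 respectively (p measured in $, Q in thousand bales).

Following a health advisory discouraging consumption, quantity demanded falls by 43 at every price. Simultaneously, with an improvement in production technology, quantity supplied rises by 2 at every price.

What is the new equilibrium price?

Before the shock: 338 - 2p = p - 7 ⇒ 345 = 3p ⇒ p = 115, Q = 108.
After the shift, demand is Qd = 295 - 2p and supply is Qs = p - 5.
Setting them equal: 295 - 2p = p - 5 → 300 = 3p, so p = 100 and Q = 95.

100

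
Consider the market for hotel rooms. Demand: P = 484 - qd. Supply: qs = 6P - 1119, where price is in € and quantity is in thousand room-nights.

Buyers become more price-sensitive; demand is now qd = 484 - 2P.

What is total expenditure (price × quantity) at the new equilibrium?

16681.21875

Original equilibrium: 484 - P = 6P - 1119 gives 1603 = 7P, so P = 229 and q = 255.
The shock moves the curves to qd = 484 - 2P and qs = 6P - 1119.
Clearing the new market: 484 - 2P = 6P - 1119, so P = 200.375 and q = 83.25.
New expenditure = 200.375 × 83.25 = 16681.21875.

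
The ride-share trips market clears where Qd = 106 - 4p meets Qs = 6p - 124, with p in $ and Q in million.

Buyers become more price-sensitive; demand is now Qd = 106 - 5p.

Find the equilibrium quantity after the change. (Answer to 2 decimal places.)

1.45

Before the shock: 106 - 4p = 6p - 124 ⇒ 230 = 10p ⇒ p = 23, Q = 14.
After the shift, demand is Qd = 106 - 5p and supply is Qs = 6p - 124.
New equilibrium: 106 - 5p = 6p - 124 ⇒ 230 = 11p ⇒ p = 230/11 ≈ 20.9091, Q = 16/11 ≈ 1.4545.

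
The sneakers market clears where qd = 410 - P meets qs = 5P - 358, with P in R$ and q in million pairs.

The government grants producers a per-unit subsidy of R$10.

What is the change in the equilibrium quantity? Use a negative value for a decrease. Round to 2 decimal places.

Original equilibrium: 410 - P = 5P - 358 gives 768 = 6P, so P = 128 and q = 282.
Since sellers receive the price plus the subsidy, the effective supply curve becomes qs = 5P - 308.
New equilibrium: 410 - P = 5P - 308 ⇒ 718 = 6P ⇒ P = 359/3 ≈ 119.6667, q = 871/3 ≈ 290.3333.
Δq = 290.3333 − 282 = +8.33.

+8.33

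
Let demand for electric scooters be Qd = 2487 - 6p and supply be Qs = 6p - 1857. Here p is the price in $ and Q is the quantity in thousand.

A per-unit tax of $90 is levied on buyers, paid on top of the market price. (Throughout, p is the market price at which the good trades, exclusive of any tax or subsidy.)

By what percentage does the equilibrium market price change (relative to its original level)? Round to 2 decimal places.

-12.43

Initially, 2487 - 6p = 6p - 1857, so 4344 = 12p and p = 362, Q = 315.
Since buyers pay the price plus the tax, the effective demand curve becomes Qd = 1947 - 6p.
Equate the new curves: 1947 - 6p = 6p - 1857, giving 3804 = 12p, p = 317, Q = 45.
%Δp = (317 − 362) / 362 × 100 = -12.43%.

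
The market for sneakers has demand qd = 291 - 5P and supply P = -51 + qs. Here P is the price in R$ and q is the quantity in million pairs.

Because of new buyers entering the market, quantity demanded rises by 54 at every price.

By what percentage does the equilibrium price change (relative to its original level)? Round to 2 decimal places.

+22.50

Initially, 291 - 5P = P + 51, so 240 = 6P and P = 40, q = 91.
The shock moves the curves to qd = 345 - 5P and qs = P + 51.
New equilibrium: 345 - 5P = P + 51 ⇒ 294 = 6P ⇒ P = 49, q = 100.
%ΔP = (49 − 40) / 40 × 100 = +22.50%.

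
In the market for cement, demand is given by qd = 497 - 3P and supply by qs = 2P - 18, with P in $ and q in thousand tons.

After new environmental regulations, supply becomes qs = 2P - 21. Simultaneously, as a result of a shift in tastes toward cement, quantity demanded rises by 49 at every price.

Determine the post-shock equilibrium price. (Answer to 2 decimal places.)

Initially, 497 - 3P = 2P - 18, so 515 = 5P and P = 103, q = 188.
The shock moves the curves to qd = 546 - 3P and qs = 2P - 21.
New equilibrium: 546 - 3P = 2P - 21 ⇒ 567 = 5P ⇒ P = 113.4, q = 205.8.

113.40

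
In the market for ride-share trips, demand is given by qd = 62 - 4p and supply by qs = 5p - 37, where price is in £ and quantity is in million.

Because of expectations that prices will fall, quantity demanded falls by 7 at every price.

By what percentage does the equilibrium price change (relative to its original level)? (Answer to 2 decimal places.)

-7.07

Before the shock: 62 - 4p = 5p - 37 ⇒ 99 = 9p ⇒ p = 11, q = 18.
With the change applied: demand qd = 55 - 4p, supply qs = 5p - 37.
Setting them equal: 55 - 4p = 5p - 37 → 92 = 9p, so p = 92/9 ≈ 10.2222 and q = 127/9 ≈ 14.1111.
%Δp = (10.2222 − 11) / 11 × 100 = -7.07%.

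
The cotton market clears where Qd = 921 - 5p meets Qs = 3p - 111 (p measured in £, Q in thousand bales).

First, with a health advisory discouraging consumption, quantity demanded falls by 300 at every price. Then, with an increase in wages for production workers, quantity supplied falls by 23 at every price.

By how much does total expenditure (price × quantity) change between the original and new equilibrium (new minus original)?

Original equilibrium: 921 - 5p = 3p - 111 gives 1032 = 8p, so p = 129 and Q = 276.
With the change applied: demand Qd = 621 - 5p, supply Qs = 3p - 134.
Clearing the new market: 621 - 5p = 3p - 134, so p = 94.375 and Q = 149.125.
Expenditure moves from 129×276 = 35604 to 94.375×149.125 = 14073.671875; change = -21530.328125.

-21530.328125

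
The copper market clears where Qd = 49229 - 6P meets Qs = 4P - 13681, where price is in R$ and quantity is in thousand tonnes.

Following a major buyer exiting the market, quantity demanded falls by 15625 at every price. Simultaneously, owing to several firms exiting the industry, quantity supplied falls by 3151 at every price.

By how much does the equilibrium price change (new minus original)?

Original equilibrium: 49229 - 6P = 4P - 13681 gives 62910 = 10P, so P = 6291 and Q = 11483.
With the change applied: demand Qd = 33604 - 6P, supply Qs = 4P - 16832.
Setting them equal: 33604 - 6P = 4P - 16832 → 50436 = 10P, so P = 5043.6 and Q = 3342.4.
ΔP = 5043.6 − 6291 = -1247.4.

-1247.4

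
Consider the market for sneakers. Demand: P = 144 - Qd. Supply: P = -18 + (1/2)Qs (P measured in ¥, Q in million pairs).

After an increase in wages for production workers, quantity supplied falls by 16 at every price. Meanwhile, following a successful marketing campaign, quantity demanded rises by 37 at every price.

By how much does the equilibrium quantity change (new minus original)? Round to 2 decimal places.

Original equilibrium: 144 - P = 2P + 36 gives 108 = 3P, so P = 36 and Q = 108.
The new curves are Qd = 181 - P (demand) and Qs = 2P + 20 (supply).
Setting them equal: 181 - P = 2P + 20 → 161 = 3P, so P = 161/3 ≈ 53.6667 and Q = 382/3 ≈ 127.3333.
ΔQ = 127.3333 − 108 = +19.33.

+19.33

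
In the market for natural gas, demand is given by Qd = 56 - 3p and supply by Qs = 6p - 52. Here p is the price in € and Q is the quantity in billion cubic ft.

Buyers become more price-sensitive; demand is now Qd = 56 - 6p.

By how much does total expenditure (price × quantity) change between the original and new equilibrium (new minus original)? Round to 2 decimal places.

-222.00

Solve the original market: 56 - 3p = 6p - 52, hence p = 12 and Q = 20.
The new curves are Qd = 56 - 6p (demand) and Qs = 6p - 52 (supply).
Clearing the new market: 56 - 6p = 6p - 52, so p = 9 and Q = 2.
Expenditure moves from 12×20 = 240 to 9×2 = 18; change = -222.00.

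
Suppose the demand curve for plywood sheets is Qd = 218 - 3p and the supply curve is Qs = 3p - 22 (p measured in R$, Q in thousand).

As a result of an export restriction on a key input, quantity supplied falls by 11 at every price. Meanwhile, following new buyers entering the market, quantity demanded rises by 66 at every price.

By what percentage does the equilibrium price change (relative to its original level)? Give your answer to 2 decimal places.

Solve the original market: 218 - 3p = 3p - 22, hence p = 40 and Q = 98.
With the change applied: demand Qd = 284 - 3p, supply Qs = 3p - 33.
Clearing the new market: 284 - 3p = 3p - 33, so p = 317/6 ≈ 52.8333 and Q = 125.5.
%Δp = (52.8333 − 40) / 40 × 100 = +32.08%.

+32.08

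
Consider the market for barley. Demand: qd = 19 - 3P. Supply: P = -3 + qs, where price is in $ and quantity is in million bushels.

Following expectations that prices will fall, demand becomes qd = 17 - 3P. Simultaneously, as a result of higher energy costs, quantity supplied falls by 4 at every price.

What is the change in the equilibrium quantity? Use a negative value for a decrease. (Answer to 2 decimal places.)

-3.50

Solve the original market: 19 - 3P = P + 3, hence P = 4 and q = 7.
The shock moves the curves to qd = 17 - 3P and qs = P - 1.
Equate the new curves: 17 - 3P = P - 1, giving 18 = 4P, P = 4.5, q = 3.5.
Δq = 3.5 − 7 = -3.50.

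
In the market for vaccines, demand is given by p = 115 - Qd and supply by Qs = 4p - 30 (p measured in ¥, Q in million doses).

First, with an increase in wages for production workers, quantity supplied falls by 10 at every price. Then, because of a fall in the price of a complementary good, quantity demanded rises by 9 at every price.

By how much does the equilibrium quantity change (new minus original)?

Solve the original market: 115 - p = 4p - 30, hence p = 29 and Q = 86.
The shock moves the curves to Qd = 124 - p and Qs = 4p - 40.
Setting them equal: 124 - p = 4p - 40 → 164 = 5p, so p = 32.8 and Q = 91.2.
ΔQ = 91.2 − 86 = +5.2.

+5.2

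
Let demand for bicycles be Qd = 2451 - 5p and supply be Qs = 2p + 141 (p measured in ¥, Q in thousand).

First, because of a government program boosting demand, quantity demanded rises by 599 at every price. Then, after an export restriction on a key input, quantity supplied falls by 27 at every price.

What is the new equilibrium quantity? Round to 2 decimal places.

Solve the original market: 2451 - 5p = 2p + 141, hence p = 330 and Q = 801.
With the change applied: demand Qd = 3050 - 5p, supply Qs = 2p + 114.
New equilibrium: 3050 - 5p = 2p + 114 ⇒ 2936 = 7p ⇒ p = 2936/7 ≈ 419.4286, Q = 6670/7 ≈ 952.8571.

952.86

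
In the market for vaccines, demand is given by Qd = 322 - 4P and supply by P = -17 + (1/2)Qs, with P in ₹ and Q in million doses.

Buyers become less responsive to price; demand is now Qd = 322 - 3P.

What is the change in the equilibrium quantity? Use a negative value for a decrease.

Before the shock: 322 - 4P = 2P + 34 ⇒ 288 = 6P ⇒ P = 48, Q = 130.
The new curves are Qd = 322 - 3P (demand) and Qs = 2P + 34 (supply).
New equilibrium: 322 - 3P = 2P + 34 ⇒ 288 = 5P ⇒ P = 57.6, Q = 149.2.
ΔQ = 149.2 − 130 = +19.2.

+19.2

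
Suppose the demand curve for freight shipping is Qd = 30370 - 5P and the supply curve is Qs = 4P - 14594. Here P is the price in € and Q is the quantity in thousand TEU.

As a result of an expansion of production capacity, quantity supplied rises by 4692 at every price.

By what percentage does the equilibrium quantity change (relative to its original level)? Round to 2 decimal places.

Initially, 30370 - 5P = 4P - 14594, so 44964 = 9P and P = 4996, Q = 5390.
After the shift, demand is Qd = 30370 - 5P and supply is Qs = 4P - 9902.
Setting them equal: 30370 - 5P = 4P - 9902 → 40272 = 9P, so P = 13424/3 ≈ 4474.6667 and Q = 23990/3 ≈ 7996.6667.
%ΔQ = (7996.6667 − 5390) / 5390 × 100 = +48.36%.

+48.36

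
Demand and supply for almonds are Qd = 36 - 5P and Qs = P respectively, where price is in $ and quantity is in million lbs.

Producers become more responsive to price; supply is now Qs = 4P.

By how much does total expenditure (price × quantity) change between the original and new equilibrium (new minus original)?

+28

Before the shock: 36 - 5P = P ⇒ 36 = 6P ⇒ P = 6, Q = 6.
The new curves are Qd = 36 - 5P (demand) and Qs = 4P (supply).
Setting them equal: 36 - 5P = 4P → 36 = 9P, so P = 4 and Q = 16.
Expenditure moves from 6×6 = 36 to 4×16 = 64; change = +28.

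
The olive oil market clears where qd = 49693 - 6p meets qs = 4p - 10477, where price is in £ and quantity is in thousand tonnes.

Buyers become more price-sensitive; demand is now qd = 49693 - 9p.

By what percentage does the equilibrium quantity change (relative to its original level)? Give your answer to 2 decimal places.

-40.87

Before the shock: 49693 - 6p = 4p - 10477 ⇒ 60170 = 10p ⇒ p = 6017, q = 13591.
The new curves are qd = 49693 - 9p (demand) and qs = 4p - 10477 (supply).
Setting them equal: 49693 - 9p = 4p - 10477 → 60170 = 13p, so p = 60170/13 ≈ 4628.4615 and q = 104479/13 ≈ 8036.8462.
%Δq = (8036.8462 − 13591) / 13591 × 100 = -40.87%.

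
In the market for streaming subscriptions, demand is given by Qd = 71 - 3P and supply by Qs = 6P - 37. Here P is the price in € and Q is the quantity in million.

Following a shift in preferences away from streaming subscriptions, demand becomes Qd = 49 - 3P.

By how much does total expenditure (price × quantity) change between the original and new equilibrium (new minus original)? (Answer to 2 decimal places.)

-225.70

Initially, 71 - 3P = 6P - 37, so 108 = 9P and P = 12, Q = 35.
The new curves are Qd = 49 - 3P (demand) and Qs = 6P - 37 (supply).
Setting them equal: 49 - 3P = 6P - 37 → 86 = 9P, so P = 86/9 ≈ 9.5556 and Q = 61/3 ≈ 20.3333.
Expenditure moves from 12×35 = 420 to 9.5556×20.3333 = 194.2963; change = -225.70.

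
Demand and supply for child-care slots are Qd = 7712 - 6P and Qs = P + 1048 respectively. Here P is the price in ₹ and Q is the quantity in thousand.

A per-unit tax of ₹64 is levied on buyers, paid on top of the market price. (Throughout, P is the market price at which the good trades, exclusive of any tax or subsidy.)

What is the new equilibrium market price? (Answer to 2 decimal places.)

Original equilibrium: 7712 - 6P = P + 1048 gives 6664 = 7P, so P = 952 and Q = 2000.
Since buyers pay the price plus the tax, the effective demand curve becomes Qd = 7328 - 6P.
Setting them equal: 7328 - 6P = P + 1048 → 6280 = 7P, so P = 6280/7 ≈ 897.1429 and Q = 13616/7 ≈ 1945.1429.

897.14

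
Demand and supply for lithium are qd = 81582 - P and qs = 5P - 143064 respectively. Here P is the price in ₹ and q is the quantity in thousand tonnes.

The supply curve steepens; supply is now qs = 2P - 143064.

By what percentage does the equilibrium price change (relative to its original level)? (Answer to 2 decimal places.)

Solve the original market: 81582 - P = 5P - 143064, hence P = 37441 and q = 44141.
With the change applied: demand qd = 81582 - P, supply qs = 2P - 143064.
New equilibrium: 81582 - P = 2P - 143064 ⇒ 224646 = 3P ⇒ P = 74882, q = 6700.
%ΔP = (74882 − 37441) / 37441 × 100 = +100.00%.

+100.00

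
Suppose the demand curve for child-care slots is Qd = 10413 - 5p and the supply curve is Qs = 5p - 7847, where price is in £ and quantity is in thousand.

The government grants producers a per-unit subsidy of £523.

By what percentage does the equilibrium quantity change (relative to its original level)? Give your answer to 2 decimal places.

Original equilibrium: 10413 - 5p = 5p - 7847 gives 18260 = 10p, so p = 1826 and Q = 1283.
Since sellers receive the price plus the subsidy, the effective supply curve becomes Qs = 5p - 5232.
Clearing the new market: 10413 - 5p = 5p - 5232, so p = 1564.5 and Q = 2590.5.
%ΔQ = (2590.5 − 1283) / 1283 × 100 = +101.91%.

+101.91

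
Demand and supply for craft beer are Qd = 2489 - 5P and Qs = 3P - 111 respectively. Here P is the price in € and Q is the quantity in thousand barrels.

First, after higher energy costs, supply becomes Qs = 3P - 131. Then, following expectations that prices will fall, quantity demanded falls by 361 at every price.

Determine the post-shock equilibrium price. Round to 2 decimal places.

282.38

Initially, 2489 - 5P = 3P - 111, so 2600 = 8P and P = 325, Q = 864.
With the change applied: demand Qd = 2128 - 5P, supply Qs = 3P - 131.
Equate the new curves: 2128 - 5P = 3P - 131, giving 2259 = 8P, P = 282.375, Q = 716.125.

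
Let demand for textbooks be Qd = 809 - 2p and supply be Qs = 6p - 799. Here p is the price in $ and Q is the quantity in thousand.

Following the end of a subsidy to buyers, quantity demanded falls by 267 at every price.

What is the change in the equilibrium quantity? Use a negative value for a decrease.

-200.25

Original equilibrium: 809 - 2p = 6p - 799 gives 1608 = 8p, so p = 201 and Q = 407.
The new curves are Qd = 542 - 2p (demand) and Qs = 6p - 799 (supply).
Setting them equal: 542 - 2p = 6p - 799 → 1341 = 8p, so p = 167.625 and Q = 206.75.
ΔQ = 206.75 − 407 = -200.25.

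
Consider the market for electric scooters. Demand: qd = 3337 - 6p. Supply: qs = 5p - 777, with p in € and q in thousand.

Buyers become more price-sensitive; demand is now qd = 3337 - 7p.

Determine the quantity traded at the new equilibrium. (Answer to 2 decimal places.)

Solve the original market: 3337 - 6p = 5p - 777, hence p = 374 and q = 1093.
The shock moves the curves to qd = 3337 - 7p and qs = 5p - 777.
Equate the new curves: 3337 - 7p = 5p - 777, giving 4114 = 12p, p = 2057/6 ≈ 342.8333, q = 5623/6 ≈ 937.1667.

937.17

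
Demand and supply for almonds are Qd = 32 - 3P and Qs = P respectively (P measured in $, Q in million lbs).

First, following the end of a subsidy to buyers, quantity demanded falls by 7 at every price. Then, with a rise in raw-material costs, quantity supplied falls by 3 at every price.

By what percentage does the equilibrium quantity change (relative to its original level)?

Before the shock: 32 - 3P = P ⇒ 32 = 4P ⇒ P = 8, Q = 8.
With the change applied: demand Qd = 25 - 3P, supply Qs = P - 3.
Setting them equal: 25 - 3P = P - 3 → 28 = 4P, so P = 7 and Q = 4.
%ΔQ = (4 − 8) / 8 × 100 = -50%.

-50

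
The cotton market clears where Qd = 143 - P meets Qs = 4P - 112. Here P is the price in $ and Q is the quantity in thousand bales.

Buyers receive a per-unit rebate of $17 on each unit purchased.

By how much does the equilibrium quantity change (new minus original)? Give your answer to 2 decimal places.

Initially, 143 - P = 4P - 112, so 255 = 5P and P = 51, Q = 92.
Since buyers' out-of-pocket price is the market price minus the rebate, the effective demand curve becomes Qd = 160 - P.
Clearing the new market: 160 - P = 4P - 112, so P = 54.4 and Q = 105.6.
ΔQ = 105.6 − 92 = +13.60.

+13.60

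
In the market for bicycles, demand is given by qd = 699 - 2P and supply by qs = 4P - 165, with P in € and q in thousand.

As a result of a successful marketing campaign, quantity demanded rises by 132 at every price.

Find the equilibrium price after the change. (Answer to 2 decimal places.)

Solve the original market: 699 - 2P = 4P - 165, hence P = 144 and q = 411.
After the shift, demand is qd = 831 - 2P and supply is qs = 4P - 165.
New equilibrium: 831 - 2P = 4P - 165 ⇒ 996 = 6P ⇒ P = 166, q = 499.

166.00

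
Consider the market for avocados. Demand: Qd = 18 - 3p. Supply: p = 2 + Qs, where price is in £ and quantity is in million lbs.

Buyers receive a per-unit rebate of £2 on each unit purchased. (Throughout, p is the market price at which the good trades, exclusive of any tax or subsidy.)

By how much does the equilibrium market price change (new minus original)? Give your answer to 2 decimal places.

+1.50

Initially, 18 - 3p = p - 2, so 20 = 4p and p = 5, Q = 3.
Since buyers' out-of-pocket price is the market price minus the rebate, the effective demand curve becomes Qd = 24 - 3p.
Clearing the new market: 24 - 3p = p - 2, so p = 6.5 and Q = 4.5.
Δp = 6.5 − 5 = +1.50.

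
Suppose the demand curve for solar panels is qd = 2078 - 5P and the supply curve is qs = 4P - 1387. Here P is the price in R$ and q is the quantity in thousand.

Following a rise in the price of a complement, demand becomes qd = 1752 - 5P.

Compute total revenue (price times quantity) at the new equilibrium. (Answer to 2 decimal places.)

Initially, 2078 - 5P = 4P - 1387, so 3465 = 9P and P = 385, q = 153.
After the shift, demand is qd = 1752 - 5P and supply is qs = 4P - 1387.
Equate the new curves: 1752 - 5P = 4P - 1387, giving 3139 = 9P, P = 3139/9 ≈ 348.7778, q = 73/9 ≈ 8.1111.
New expenditure = 348.7778 × 8.1111 = 2828.98.

2828.98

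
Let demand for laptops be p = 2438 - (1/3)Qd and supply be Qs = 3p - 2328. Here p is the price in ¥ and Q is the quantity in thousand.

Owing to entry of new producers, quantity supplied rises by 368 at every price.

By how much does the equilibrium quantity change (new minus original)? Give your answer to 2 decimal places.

Original equilibrium: 7314 - 3p = 3p - 2328 gives 9642 = 6p, so p = 1607 and Q = 2493.
The shock moves the curves to Qd = 7314 - 3p and Qs = 3p - 1960.
Equate the new curves: 7314 - 3p = 3p - 1960, giving 9274 = 6p, p = 4637/3 ≈ 1545.6667, Q = 2677.
ΔQ = 2677 − 2493 = +184.00.

+184.00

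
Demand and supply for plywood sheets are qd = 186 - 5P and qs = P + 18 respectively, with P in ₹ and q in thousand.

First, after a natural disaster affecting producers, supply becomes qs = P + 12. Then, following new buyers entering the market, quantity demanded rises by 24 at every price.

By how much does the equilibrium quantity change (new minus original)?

-1

Solve the original market: 186 - 5P = P + 18, hence P = 28 and q = 46.
The shock moves the curves to qd = 210 - 5P and qs = P + 12.
New equilibrium: 210 - 5P = P + 12 ⇒ 198 = 6P ⇒ P = 33, q = 45.
Δq = 45 − 46 = -1.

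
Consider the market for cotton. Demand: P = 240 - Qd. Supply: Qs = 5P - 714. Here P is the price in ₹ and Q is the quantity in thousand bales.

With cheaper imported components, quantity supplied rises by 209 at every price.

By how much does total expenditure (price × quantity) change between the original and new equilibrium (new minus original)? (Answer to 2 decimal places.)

+1503.64

Solve the original market: 240 - P = 5P - 714, hence P = 159 and Q = 81.
With the change applied: demand Qd = 240 - P, supply Qs = 5P - 505.
New equilibrium: 240 - P = 5P - 505 ⇒ 745 = 6P ⇒ P = 745/6 ≈ 124.1667, Q = 695/6 ≈ 115.8333.
Expenditure moves from 159×81 = 12879 to 124.1667×115.8333 = 14382.6389; change = +1503.64.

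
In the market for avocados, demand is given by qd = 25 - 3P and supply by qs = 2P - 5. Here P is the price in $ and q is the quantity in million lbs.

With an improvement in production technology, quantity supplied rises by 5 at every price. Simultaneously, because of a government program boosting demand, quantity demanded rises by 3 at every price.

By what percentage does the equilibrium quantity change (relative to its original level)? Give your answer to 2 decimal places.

Original equilibrium: 25 - 3P = 2P - 5 gives 30 = 5P, so P = 6 and q = 7.
The new curves are qd = 28 - 3P (demand) and qs = 2P (supply).
Clearing the new market: 28 - 3P = 2P, so P = 5.6 and q = 11.2.
%Δq = (11.2 − 7) / 7 × 100 = +60.00%.

+60.00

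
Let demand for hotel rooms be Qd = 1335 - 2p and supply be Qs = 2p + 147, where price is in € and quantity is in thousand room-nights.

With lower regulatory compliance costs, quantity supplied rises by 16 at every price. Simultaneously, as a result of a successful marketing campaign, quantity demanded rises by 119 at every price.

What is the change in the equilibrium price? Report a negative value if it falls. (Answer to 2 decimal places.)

+25.75

Before the shock: 1335 - 2p = 2p + 147 ⇒ 1188 = 4p ⇒ p = 297, Q = 741.
After the shift, demand is Qd = 1454 - 2p and supply is Qs = 2p + 163.
Clearing the new market: 1454 - 2p = 2p + 163, so p = 322.75 and Q = 808.5.
Δp = 322.75 − 297 = +25.75.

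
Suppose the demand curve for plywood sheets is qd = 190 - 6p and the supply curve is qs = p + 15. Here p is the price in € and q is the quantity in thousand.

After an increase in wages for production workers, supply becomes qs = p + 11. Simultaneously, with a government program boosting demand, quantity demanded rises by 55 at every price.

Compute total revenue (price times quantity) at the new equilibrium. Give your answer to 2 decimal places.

1485.18

Before the shock: 190 - 6p = p + 15 ⇒ 175 = 7p ⇒ p = 25, q = 40.
After the shift, demand is qd = 245 - 6p and supply is qs = p + 11.
Equate the new curves: 245 - 6p = p + 11, giving 234 = 7p, p = 234/7 ≈ 33.4286, q = 311/7 ≈ 44.4286.
New expenditure = 33.4286 × 44.4286 = 1485.18.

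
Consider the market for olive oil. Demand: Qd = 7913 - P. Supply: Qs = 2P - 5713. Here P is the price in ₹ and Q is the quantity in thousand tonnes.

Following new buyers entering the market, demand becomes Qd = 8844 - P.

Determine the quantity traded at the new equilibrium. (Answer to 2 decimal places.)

3991.67

Solve the original market: 7913 - P = 2P - 5713, hence P = 4542 and Q = 3371.
The shock moves the curves to Qd = 8844 - P and Qs = 2P - 5713.
Clearing the new market: 8844 - P = 2P - 5713, so P = 14557/3 ≈ 4852.3333 and Q = 11975/3 ≈ 3991.6667.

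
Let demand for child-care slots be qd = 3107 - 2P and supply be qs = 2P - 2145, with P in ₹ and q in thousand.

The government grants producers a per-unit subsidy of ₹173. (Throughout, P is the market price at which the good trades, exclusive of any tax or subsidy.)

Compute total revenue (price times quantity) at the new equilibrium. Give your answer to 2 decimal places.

Before the shock: 3107 - 2P = 2P - 2145 ⇒ 5252 = 4P ⇒ P = 1313, q = 481.
Since sellers receive the price plus the subsidy, the effective supply curve becomes qs = 2P - 1799.
New equilibrium: 3107 - 2P = 2P - 1799 ⇒ 4906 = 4P ⇒ P = 1226.5, q = 654.
New expenditure = 1226.5 × 654 = 802131.00.

802131.00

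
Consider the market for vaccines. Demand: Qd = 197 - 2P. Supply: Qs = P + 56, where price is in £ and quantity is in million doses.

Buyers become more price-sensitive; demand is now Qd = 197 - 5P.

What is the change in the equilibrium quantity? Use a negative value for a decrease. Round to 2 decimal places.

-23.50

Initially, 197 - 2P = P + 56, so 141 = 3P and P = 47, Q = 103.
The shock moves the curves to Qd = 197 - 5P and Qs = P + 56.
Equate the new curves: 197 - 5P = P + 56, giving 141 = 6P, P = 23.5, Q = 79.5.
ΔQ = 79.5 − 103 = -23.50.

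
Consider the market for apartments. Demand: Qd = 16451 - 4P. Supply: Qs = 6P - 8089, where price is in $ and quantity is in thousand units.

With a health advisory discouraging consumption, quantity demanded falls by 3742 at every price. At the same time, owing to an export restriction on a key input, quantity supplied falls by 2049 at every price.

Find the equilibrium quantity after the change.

3570.2

Solve the original market: 16451 - 4P = 6P - 8089, hence P = 2454 and Q = 6635.
With the change applied: demand Qd = 12709 - 4P, supply Qs = 6P - 10138.
Equate the new curves: 12709 - 4P = 6P - 10138, giving 22847 = 10P, P = 2284.7, Q = 3570.2.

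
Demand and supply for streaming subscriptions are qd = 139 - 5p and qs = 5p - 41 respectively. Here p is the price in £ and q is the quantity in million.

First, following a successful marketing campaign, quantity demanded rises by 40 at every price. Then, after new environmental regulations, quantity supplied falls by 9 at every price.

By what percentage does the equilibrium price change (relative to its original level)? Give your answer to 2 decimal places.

+27.22

Solve the original market: 139 - 5p = 5p - 41, hence p = 18 and q = 49.
With the change applied: demand qd = 179 - 5p, supply qs = 5p - 50.
Clearing the new market: 179 - 5p = 5p - 50, so p = 22.9 and q = 64.5.
%Δp = (22.9 − 18) / 18 × 100 = +27.22%.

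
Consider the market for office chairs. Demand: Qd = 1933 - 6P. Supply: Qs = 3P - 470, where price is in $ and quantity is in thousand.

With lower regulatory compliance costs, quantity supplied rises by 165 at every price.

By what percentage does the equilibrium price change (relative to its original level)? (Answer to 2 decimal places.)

-6.87

Solve the original market: 1933 - 6P = 3P - 470, hence P = 267 and Q = 331.
The shock moves the curves to Qd = 1933 - 6P and Qs = 3P - 305.
New equilibrium: 1933 - 6P = 3P - 305 ⇒ 2238 = 9P ⇒ P = 746/3 ≈ 248.6667, Q = 441.
%ΔP = (248.6667 − 267) / 267 × 100 = -6.87%.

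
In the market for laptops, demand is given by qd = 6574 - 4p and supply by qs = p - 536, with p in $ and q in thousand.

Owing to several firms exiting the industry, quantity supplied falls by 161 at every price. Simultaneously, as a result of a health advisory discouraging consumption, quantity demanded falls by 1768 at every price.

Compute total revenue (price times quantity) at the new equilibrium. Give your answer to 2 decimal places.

Initially, 6574 - 4p = p - 536, so 7110 = 5p and p = 1422, q = 886.
The new curves are qd = 4806 - 4p (demand) and qs = p - 697 (supply).
Equate the new curves: 4806 - 4p = p - 697, giving 5503 = 5p, p = 1100.6, q = 403.6.
New expenditure = 1100.6 × 403.6 = 444202.16.

444202.16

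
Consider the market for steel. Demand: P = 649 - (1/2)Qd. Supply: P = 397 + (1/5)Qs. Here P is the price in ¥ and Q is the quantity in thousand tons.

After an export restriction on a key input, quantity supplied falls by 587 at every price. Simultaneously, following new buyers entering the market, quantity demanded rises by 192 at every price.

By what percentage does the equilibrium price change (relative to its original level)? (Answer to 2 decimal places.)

Before the shock: 1298 - 2P = 5P - 1985 ⇒ 3283 = 7P ⇒ P = 469, Q = 360.
With the change applied: demand Qd = 1490 - 2P, supply Qs = 5P - 2572.
Setting them equal: 1490 - 2P = 5P - 2572 → 4062 = 7P, so P = 4062/7 ≈ 580.2857 and Q = 2306/7 ≈ 329.4286.
%ΔP = (580.2857 − 469) / 469 × 100 = +23.73%.

+23.73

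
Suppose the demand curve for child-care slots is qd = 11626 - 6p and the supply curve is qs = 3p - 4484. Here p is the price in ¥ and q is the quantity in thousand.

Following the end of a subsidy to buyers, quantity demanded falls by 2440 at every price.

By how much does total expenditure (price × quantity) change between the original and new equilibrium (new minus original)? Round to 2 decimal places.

-1475567.41

Initially, 11626 - 6p = 3p - 4484, so 16110 = 9p and p = 1790, q = 886.
The shock moves the curves to qd = 9186 - 6p and qs = 3p - 4484.
Setting them equal: 9186 - 6p = 3p - 4484 → 13670 = 9p, so p = 13670/9 ≈ 1518.8889 and q = 218/3 ≈ 72.6667.
Expenditure moves from 1790×886 = 1585940 to 1518.8889×72.6667 = 110372.5926; change = -1475567.41.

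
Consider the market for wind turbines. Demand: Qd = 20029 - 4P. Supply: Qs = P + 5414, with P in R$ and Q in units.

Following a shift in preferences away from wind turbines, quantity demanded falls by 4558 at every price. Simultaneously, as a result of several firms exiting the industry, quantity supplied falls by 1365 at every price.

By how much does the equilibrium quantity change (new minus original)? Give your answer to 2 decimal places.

-2003.60

Before the shock: 20029 - 4P = P + 5414 ⇒ 14615 = 5P ⇒ P = 2923, Q = 8337.
The shock moves the curves to Qd = 15471 - 4P and Qs = P + 4049.
Setting them equal: 15471 - 4P = P + 4049 → 11422 = 5P, so P = 2284.4 and Q = 6333.4.
ΔQ = 6333.4 − 8337 = -2003.60.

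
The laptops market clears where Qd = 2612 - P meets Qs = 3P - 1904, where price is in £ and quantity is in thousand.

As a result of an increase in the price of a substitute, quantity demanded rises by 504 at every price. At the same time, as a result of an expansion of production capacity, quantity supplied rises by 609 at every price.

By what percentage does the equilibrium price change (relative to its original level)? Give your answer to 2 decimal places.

Initially, 2612 - P = 3P - 1904, so 4516 = 4P and P = 1129, Q = 1483.
With the change applied: demand Qd = 3116 - P, supply Qs = 3P - 1295.
Equate the new curves: 3116 - P = 3P - 1295, giving 4411 = 4P, P = 1102.75, Q = 2013.25.
%ΔP = (1102.75 − 1129) / 1129 × 100 = -2.33%.

-2.33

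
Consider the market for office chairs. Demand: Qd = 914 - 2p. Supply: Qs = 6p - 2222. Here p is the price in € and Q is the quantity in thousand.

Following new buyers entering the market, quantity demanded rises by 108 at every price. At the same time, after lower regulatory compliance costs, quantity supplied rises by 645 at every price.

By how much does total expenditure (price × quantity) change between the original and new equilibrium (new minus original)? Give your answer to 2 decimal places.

+69974.72

Initially, 914 - 2p = 6p - 2222, so 3136 = 8p and p = 392, Q = 130.
With the change applied: demand Qd = 1022 - 2p, supply Qs = 6p - 1577.
Setting them equal: 1022 - 2p = 6p - 1577 → 2599 = 8p, so p = 324.875 and Q = 372.25.
Expenditure moves from 392×130 = 50960 to 324.875×372.25 = 120934.71875; change = +69974.72.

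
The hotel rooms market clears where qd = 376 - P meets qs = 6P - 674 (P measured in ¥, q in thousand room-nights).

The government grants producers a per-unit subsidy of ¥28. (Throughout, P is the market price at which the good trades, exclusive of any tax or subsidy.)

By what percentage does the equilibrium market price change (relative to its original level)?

-16

Original equilibrium: 376 - P = 6P - 674 gives 1050 = 7P, so P = 150 and q = 226.
Since sellers receive the price plus the subsidy, the effective supply curve becomes qs = 6P - 506.
Clearing the new market: 376 - P = 6P - 506, so P = 126 and q = 250.
%ΔP = (126 − 150) / 150 × 100 = -16%.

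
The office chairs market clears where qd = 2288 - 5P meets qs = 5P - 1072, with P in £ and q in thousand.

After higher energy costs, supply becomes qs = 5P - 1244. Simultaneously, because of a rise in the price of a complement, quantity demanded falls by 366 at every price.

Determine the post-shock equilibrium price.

316.6

Solve the original market: 2288 - 5P = 5P - 1072, hence P = 336 and q = 608.
With the change applied: demand qd = 1922 - 5P, supply qs = 5P - 1244.
Clearing the new market: 1922 - 5P = 5P - 1244, so P = 316.6 and q = 339.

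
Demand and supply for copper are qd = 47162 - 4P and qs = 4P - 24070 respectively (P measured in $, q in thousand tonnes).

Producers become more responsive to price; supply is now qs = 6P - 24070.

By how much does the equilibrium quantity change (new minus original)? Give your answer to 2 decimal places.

Before the shock: 47162 - 4P = 4P - 24070 ⇒ 71232 = 8P ⇒ P = 8904, q = 11546.
The new curves are qd = 47162 - 4P (demand) and qs = 6P - 24070 (supply).
Clearing the new market: 47162 - 4P = 6P - 24070, so P = 7123.2 and q = 18669.2.
Δq = 18669.2 − 11546 = +7123.20.

+7123.20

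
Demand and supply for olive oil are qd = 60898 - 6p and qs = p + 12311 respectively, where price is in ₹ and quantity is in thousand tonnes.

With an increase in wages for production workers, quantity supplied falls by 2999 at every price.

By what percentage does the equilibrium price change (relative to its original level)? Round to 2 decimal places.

+6.17

Solve the original market: 60898 - 6p = p + 12311, hence p = 6941 and q = 19252.
After the shift, demand is qd = 60898 - 6p and supply is qs = p + 9312.
Setting them equal: 60898 - 6p = p + 9312 → 51586 = 7p, so p = 51586/7 ≈ 7369.4286 and q = 116770/7 ≈ 16681.4286.
%Δp = (7369.4286 − 6941) / 6941 × 100 = +6.17%.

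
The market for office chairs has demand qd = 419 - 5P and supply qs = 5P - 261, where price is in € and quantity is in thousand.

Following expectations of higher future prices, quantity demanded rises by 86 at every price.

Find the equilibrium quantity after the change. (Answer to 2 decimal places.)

Original equilibrium: 419 - 5P = 5P - 261 gives 680 = 10P, so P = 68 and q = 79.
After the shift, demand is qd = 505 - 5P and supply is qs = 5P - 261.
Equate the new curves: 505 - 5P = 5P - 261, giving 766 = 10P, P = 76.6, q = 122.

122.00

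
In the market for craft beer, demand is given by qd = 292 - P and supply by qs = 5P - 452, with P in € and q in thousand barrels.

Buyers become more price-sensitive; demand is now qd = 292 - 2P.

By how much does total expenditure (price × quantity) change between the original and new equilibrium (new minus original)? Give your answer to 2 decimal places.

Before the shock: 292 - P = 5P - 452 ⇒ 744 = 6P ⇒ P = 124, q = 168.
The shock moves the curves to qd = 292 - 2P and qs = 5P - 452.
Setting them equal: 292 - 2P = 5P - 452 → 744 = 7P, so P = 744/7 ≈ 106.2857 and q = 556/7 ≈ 79.4286.
Expenditure moves from 124×168 = 20832 to 106.2857×79.4286 = 8442.1224; change = -12389.88.

-12389.88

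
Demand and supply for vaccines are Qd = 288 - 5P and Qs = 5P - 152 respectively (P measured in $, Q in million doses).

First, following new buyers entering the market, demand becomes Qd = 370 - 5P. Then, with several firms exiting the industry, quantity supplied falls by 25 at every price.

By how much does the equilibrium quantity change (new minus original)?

+28.5

Before the shock: 288 - 5P = 5P - 152 ⇒ 440 = 10P ⇒ P = 44, Q = 68.
With the change applied: demand Qd = 370 - 5P, supply Qs = 5P - 177.
Clearing the new market: 370 - 5P = 5P - 177, so P = 54.7 and Q = 96.5.
ΔQ = 96.5 − 68 = +28.5.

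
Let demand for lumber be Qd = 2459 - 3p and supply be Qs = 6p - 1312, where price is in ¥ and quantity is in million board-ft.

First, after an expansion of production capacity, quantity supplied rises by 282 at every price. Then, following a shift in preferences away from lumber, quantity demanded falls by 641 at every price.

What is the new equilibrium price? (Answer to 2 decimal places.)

316.44

Before the shock: 2459 - 3p = 6p - 1312 ⇒ 3771 = 9p ⇒ p = 419, Q = 1202.
The shock moves the curves to Qd = 1818 - 3p and Qs = 6p - 1030.
Equate the new curves: 1818 - 3p = 6p - 1030, giving 2848 = 9p, p = 2848/9 ≈ 316.4444, Q = 2606/3 ≈ 868.6667.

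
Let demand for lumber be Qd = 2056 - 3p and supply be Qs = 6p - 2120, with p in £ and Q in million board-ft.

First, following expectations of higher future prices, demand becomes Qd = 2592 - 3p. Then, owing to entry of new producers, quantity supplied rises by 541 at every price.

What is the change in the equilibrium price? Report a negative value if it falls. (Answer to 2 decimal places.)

-0.56

Original equilibrium: 2056 - 3p = 6p - 2120 gives 4176 = 9p, so p = 464 and Q = 664.
After the shift, demand is Qd = 2592 - 3p and supply is Qs = 6p - 1579.
Equate the new curves: 2592 - 3p = 6p - 1579, giving 4171 = 9p, p = 4171/9 ≈ 463.4444, Q = 3605/3 ≈ 1201.6667.
Δp = 463.4444 − 464 = -0.56.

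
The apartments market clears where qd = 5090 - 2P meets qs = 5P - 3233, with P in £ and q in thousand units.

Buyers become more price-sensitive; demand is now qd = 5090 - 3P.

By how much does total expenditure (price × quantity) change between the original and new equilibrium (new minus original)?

-1176199.671875

Initially, 5090 - 2P = 5P - 3233, so 8323 = 7P and P = 1189, q = 2712.
The new curves are qd = 5090 - 3P (demand) and qs = 5P - 3233 (supply).
Clearing the new market: 5090 - 3P = 5P - 3233, so P = 1040.375 and q = 1968.875.
Expenditure moves from 1189×2712 = 3224568 to 1040.375×1968.875 = 2048368.328125; change = -1176199.671875.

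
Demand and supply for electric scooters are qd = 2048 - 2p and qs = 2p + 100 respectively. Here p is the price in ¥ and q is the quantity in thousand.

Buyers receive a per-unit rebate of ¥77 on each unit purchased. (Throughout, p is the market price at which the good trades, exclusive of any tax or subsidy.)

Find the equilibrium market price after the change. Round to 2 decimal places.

525.50

Before the shock: 2048 - 2p = 2p + 100 ⇒ 1948 = 4p ⇒ p = 487, q = 1074.
Since buyers' out-of-pocket price is the market price minus the rebate, the effective demand curve becomes qd = 2202 - 2p.
Clearing the new market: 2202 - 2p = 2p + 100, so p = 525.5 and q = 1151.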